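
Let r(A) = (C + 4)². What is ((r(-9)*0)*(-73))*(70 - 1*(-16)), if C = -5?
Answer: 0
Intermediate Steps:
r(A) = 1 (r(A) = (-5 + 4)² = (-1)² = 1)
((r(-9)*0)*(-73))*(70 - 1*(-16)) = ((1*0)*(-73))*(70 - 1*(-16)) = (0*(-73))*(70 + 16) = 0*86 = 0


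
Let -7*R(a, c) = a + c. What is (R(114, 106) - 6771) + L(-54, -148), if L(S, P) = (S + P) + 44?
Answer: -48723/7 ≈ -6960.4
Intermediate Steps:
L(S, P) = 44 + P + S (L(S, P) = (P + S) + 44 = 44 + P + S)
R(a, c) = -a/7 - c/7 (R(a, c) = -(a + c)/7 = -a/7 - c/7)
(R(114, 106) - 6771) + L(-54, -148) = ((-1/7*114 - 1/7*106) - 6771) + (44 - 148 - 54) = ((-114/7 - 106/7) - 6771) - 158 = (-220/7 - 6771) - 158 = -47617/7 - 158 = -48723/7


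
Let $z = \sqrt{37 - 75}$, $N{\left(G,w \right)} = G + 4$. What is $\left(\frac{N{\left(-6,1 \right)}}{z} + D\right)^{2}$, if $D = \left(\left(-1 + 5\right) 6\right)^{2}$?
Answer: $\frac{\left(10944 + i \sqrt{38}\right)^{2}}{361} \approx 3.3178 \cdot 10^{5} + 373.76 i$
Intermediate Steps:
$D = 576$ ($D = \left(4 \cdot 6\right)^{2} = 24^{2} = 576$)
$N{\left(G,w \right)} = 4 + G$
$z = i \sqrt{38}$ ($z = \sqrt{-38} = i \sqrt{38} \approx 6.1644 i$)
$\left(\frac{N{\left(-6,1 \right)}}{z} + D\right)^{2} = \left(\frac{4 - 6}{i \sqrt{38}} + 576\right)^{2} = \left(- 2 \left(- \frac{i \sqrt{38}}{38}\right) + 576\right)^{2} = \left(\frac{i \sqrt{38}}{19} + 576\right)^{2} = \left(576 + \frac{i \sqrt{38}}{19}\right)^{2}$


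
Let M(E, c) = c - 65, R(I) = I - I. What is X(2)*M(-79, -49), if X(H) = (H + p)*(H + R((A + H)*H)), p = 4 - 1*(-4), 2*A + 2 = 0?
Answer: -2280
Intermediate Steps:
A = -1 (A = -1 + (½)*0 = -1 + 0 = -1)
R(I) = 0
M(E, c) = -65 + c
p = 8 (p = 4 + 4 = 8)
X(H) = H*(8 + H) (X(H) = (H + 8)*(H + 0) = (8 + H)*H = H*(8 + H))
X(2)*M(-79, -49) = (2*(8 + 2))*(-65 - 49) = (2*10)*(-114) = 20*(-114) = -2280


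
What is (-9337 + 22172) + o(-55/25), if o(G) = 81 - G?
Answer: 64591/5 ≈ 12918.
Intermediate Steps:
(-9337 + 22172) + o(-55/25) = (-9337 + 22172) + (81 - (-55)/25) = 12835 + (81 - (-55)/25) = 12835 + (81 - 1*(-11/5)) = 12835 + (81 + 11/5) = 12835 + 416/5 = 64591/5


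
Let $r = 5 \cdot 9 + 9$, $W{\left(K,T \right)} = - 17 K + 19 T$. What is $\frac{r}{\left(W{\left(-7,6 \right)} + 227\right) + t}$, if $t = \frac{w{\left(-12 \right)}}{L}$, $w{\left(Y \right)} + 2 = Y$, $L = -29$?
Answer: $\frac{783}{6677} \approx 0.11727$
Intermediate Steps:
$w{\left(Y \right)} = -2 + Y$
$t = \frac{14}{29}$ ($t = \frac{-2 - 12}{-29} = \left(-14\right) \left(- \frac{1}{29}\right) = \frac{14}{29} \approx 0.48276$)
$r = 54$ ($r = 45 + 9 = 54$)
$\frac{r}{\left(W{\left(-7,6 \right)} + 227\right) + t} = \frac{54}{\left(\left(\left(-17\right) \left(-7\right) + 19 \cdot 6\right) + 227\right) + \frac{14}{29}} = \frac{54}{\left(\left(119 + 114\right) + 227\right) + \frac{14}{29}} = \frac{54}{\left(233 + 227\right) + \frac{14}{29}} = \frac{54}{460 + \frac{14}{29}} = \frac{54}{\frac{13354}{29}} = 54 \cdot \frac{29}{13354} = \frac{783}{6677}$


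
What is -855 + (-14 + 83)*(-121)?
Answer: -9204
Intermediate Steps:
-855 + (-14 + 83)*(-121) = -855 + 69*(-121) = -855 - 8349 = -9204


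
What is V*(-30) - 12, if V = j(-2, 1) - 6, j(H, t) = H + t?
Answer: 198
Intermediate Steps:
V = -7 (V = (-2 + 1) - 6 = -1 - 6 = -7)
V*(-30) - 12 = -7*(-30) - 12 = 210 - 12 = 198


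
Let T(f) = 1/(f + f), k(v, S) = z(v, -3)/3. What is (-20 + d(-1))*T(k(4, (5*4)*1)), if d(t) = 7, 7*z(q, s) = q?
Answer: -273/8 ≈ -34.125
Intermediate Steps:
z(q, s) = q/7
k(v, S) = v/21 (k(v, S) = (v/7)/3 = (v/7)*(⅓) = v/21)
T(f) = 1/(2*f)
(-20 + d(-1))*T(k(4, (5*4)*1)) = (-20 + 7)*(1/(2*(((1/21)*4)))) = -13/(2*4/21) = -13*21/(2*4) = -13*21/8 = -273/8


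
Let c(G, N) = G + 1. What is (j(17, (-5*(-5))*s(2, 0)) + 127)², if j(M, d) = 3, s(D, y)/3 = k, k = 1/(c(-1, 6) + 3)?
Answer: 16900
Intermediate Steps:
c(G, N) = 1 + G
k = ⅓ (k = 1/((1 - 1) + 3) = 1/(0 + 3) = 1/3 = ⅓ ≈ 0.33333)
s(D, y) = 1 (s(D, y) = 3*(⅓) = 1)
(j(17, (-5*(-5))*s(2, 0)) + 127)² = (3 + 127)² = 130² = 16900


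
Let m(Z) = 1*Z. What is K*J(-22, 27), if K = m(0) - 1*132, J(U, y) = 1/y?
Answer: -44/9 ≈ -4.8889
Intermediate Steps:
m(Z) = Z
K = -132 (K = 0 - 1*132 = 0 - 132 = -132)
K*J(-22, 27) = -132/27 = -132*1/27 = -44/9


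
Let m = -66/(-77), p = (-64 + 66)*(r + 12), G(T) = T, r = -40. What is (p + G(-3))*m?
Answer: -354/7 ≈ -50.571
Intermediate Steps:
p = -56 (p = (-64 + 66)*(-40 + 12) = 2*(-28) = -56)
m = 6/7 (m = -66*(-1/77) = 6/7 ≈ 0.85714)
(p + G(-3))*m = (-56 - 3)*(6/7) = -59*6/7 = -354/7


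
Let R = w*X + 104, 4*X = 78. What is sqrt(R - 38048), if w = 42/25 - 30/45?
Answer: I*sqrt(948106)/5 ≈ 194.74*I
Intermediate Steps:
X = 39/2 (X = (1/4)*78 = 39/2 ≈ 19.500)
w = 76/75 (w = 42*(1/25) - 30*1/45 = 42/25 - 2/3 = 76/75 ≈ 1.0133)
R = 3094/25 (R = (76/75)*(39/2) + 104 = 494/25 + 104 = 3094/25 ≈ 123.76)
sqrt(R - 38048) = sqrt(3094/25 - 38048) = sqrt(-948106/25) = I*sqrt(948106)/5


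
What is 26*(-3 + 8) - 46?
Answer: 84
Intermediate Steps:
26*(-3 + 8) - 46 = 26*5 - 46 = 130 - 46 = 84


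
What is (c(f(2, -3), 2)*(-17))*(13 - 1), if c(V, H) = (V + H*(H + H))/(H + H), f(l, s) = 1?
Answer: -459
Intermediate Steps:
c(V, H) = (V + 2*H²)/(2*H) (c(V, H) = (V + H*(2*H))/((2*H)) = (V + 2*H²)*(1/(2*H)) = (V + 2*H²)/(2*H))
(c(f(2, -3), 2)*(-17))*(13 - 1) = ((2 + (½)*1/2)*(-17))*(13 - 1) = ((2 + (½)*1*(½))*(-17))*12 = ((2 + ¼)*(-17))*12 = ((9/4)*(-17))*12 = -153/4*12 = -459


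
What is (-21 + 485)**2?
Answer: 215296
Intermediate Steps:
(-21 + 485)**2 = 464**2 = 215296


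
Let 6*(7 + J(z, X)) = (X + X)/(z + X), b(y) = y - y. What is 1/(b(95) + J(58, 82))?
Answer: -210/1429 ≈ -0.14696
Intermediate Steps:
b(y) = 0
J(z, X) = -7 + X/(3*(X + z)) (J(z, X) = -7 + ((X + X)/(z + X))/6 = -7 + ((2*X)/(X + z))/6 = -7 + (2*X/(X + z))/6 = -7 + X/(3*(X + z)))
1/(b(95) + J(58, 82)) = 1/(0 + (-7*58 - 20/3*82)/(82 + 58)) = 1/(0 + (-406 - 1640/3)/140) = 1/(0 + (1/140)*(-2858/3)) = 1/(0 - 1429/210) = 1/(-1429/210) = -210/1429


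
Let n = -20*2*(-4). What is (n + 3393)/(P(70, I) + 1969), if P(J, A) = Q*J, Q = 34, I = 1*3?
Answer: 3553/4349 ≈ 0.81697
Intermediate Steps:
I = 3
P(J, A) = 34*J
n = 160 (n = -(-160) = -20*(-8) = 160)
(n + 3393)/(P(70, I) + 1969) = (160 + 3393)/(34*70 + 1969) = 3553/(2380 + 1969) = 3553/4349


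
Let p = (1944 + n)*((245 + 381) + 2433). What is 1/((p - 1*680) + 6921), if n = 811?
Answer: 1/8433786 ≈ 1.1857e-7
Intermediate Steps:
p = 8427545 (p = (1944 + 811)*((245 + 381) + 2433) = 2755*(626 + 2433) = 2755*3059 = 8427545)
1/((p - 1*680) + 6921) = 1/((8427545 - 1*680) + 6921) = 1/((8427545 - 680) + 6921) = 1/(8426865 + 6921) = 1/8433786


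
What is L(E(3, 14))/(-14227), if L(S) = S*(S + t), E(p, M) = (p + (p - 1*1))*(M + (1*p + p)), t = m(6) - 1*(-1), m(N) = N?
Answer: -10700/14227 ≈ -0.75209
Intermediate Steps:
t = 7 (t = 6 - 1*(-1) = 6 + 1 = 7)
E(p, M) = (-1 + 2*p)*(M + 2*p) (E(p, M) = (p + (p - 1))*(M + (p + p)) = (p + (-1 + p))*(M + 2*p) = (-1 + 2*p)*(M + 2*p))
L(S) = S*(7 + S) (L(S) = S*(S + 7) = S*(7 + S))
L(E(3, 14))/(-14227) = ((-1*14 - 2*3 + 4*3² + 2*14*3)*(7 + (-1*14 - 2*3 + 4*3² + 2*14*3)))/(-14227) = ((-14 - 6 + 4*9 + 84)*(7 + (-14 - 6 + 4*9 + 84)))*(-1/14227) = ((-14 - 6 + 36 + 84)*(7 + (-14 - 6 + 36 + 84)))*(-1/14227) = (100*(7 + 100))*(-1/14227) = (100*107)*(-1/14227) = 10700*(-1/14227) = -10700/14227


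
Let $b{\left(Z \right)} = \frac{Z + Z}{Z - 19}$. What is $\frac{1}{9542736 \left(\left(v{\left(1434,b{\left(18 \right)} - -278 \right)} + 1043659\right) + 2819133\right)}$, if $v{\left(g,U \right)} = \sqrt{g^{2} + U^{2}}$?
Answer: $\frac{482849}{17798586241702977648} - \frac{\sqrt{528730}}{71194344966811910592} \approx 2.7118 \cdot 10^{-14}$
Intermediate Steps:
$b{\left(Z \right)} = \frac{2 Z}{-19 + Z}$
$v{\left(g,U \right)} = \sqrt{U^{2} + g^{2}}$
$\frac{1}{9542736 \left(\left(v{\left(1434,b{\left(18 \right)} - -278 \right)} + 1043659\right) + 2819133\right)} = \frac{1}{9542736 \left(\left(\sqrt{\left(2 \cdot 18 \frac{1}{-19 + 18} - -278\right)^{2} + 1434^{2}} + 1043659\right) + 2819133\right)} = \frac{1}{9542736 \left(\left(\sqrt{\left(2 \cdot 18 \frac{1}{-1} + 278\right)^{2} + 2056356} + 1043659\right) + 2819133\right)} = \frac{1}{9542736 \left(\left(\sqrt{\left(2 \cdot 18 \left(-1\right) + 278\right)^{2} + 2056356} + 1043659\right) + 2819133\right)} = \frac{1}{9542736 \left(\left(\sqrt{\left(-36 + 278\right)^{2} + 2056356} + 1043659\right) + 2819133\right)} = \frac{1}{9542736 \left(\left(\sqrt{242^{2} + 2056356} + 1043659\right) + 2819133\right)} = \frac{1}{9542736 \left(\left(\sqrt{58564 + 2056356} + 1043659\right) + 2819133\right)} = \frac{1}{9542736 \left(\left(\sqrt{2114920} + 1043659\right) + 2819133\right)} = \frac{1}{9542736 \left(\left(2 \sqrt{528730} + 1043659\right) + 2819133\right)} = \frac{1}{9542736 \left(\left(1043659 + 2 \sqrt{528730}\right) + 2819133\right)} = \frac{1}{9542736 \left(3862792 + 2 \sqrt{528730}\right)}$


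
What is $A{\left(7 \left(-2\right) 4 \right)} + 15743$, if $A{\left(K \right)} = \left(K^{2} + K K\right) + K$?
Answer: $21959$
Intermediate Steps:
$A{\left(K \right)} = K + 2 K^{2}$ ($A{\left(K \right)} = \left(K^{2} + K^{2}\right) + K = 2 K^{2} + K = K + 2 K^{2}$)
$A{\left(7 \left(-2\right) 4 \right)} + 15743 = 7 \left(-2\right) 4 \left(1 + 2 \cdot 7 \left(-2\right) 4\right) + 15743 = \left(-14\right) 4 \left(1 + 2 \left(\left(-14\right) 4\right)\right) + 15743 = - 56 \left(1 + 2 \left(-56\right)\right) + 15743 = - 56 \left(1 - 112\right) + 15743 = \left(-56\right) \left(-111\right) + 15743 = 6216 + 15743 = 21959$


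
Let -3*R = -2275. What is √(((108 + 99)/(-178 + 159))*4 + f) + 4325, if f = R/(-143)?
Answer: 4325 + I*√19216923/627 ≈ 4325.0 + 6.9916*I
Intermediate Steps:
R = 2275/3 (R = -⅓*(-2275) = 2275/3 ≈ 758.33)
f = -175/33 (f = (2275/3)/(-143) = (2275/3)*(-1/143) = -175/33 ≈ -5.3030)
√(((108 + 99)/(-178 + 159))*4 + f) + 4325 = √(((108 + 99)/(-178 + 159))*4 - 175/33) + 4325 = √((207/(-19))*4 - 175/33) + 4325 = √((207*(-1/19))*4 - 175/33) + 4325 = √(-207/19*4 - 175/33) + 4325 = √(-828/19 - 175/33) + 4325 = √(-30649/627) + 4325 = I*√19216923/627 + 4325 = 4325 + I*√19216923/627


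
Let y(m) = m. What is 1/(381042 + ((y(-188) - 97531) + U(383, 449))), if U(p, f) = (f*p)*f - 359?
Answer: 1/77496147 ≈ 1.2904e-8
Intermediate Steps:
U(p, f) = -359 + p*f**2 (U(p, f) = p*f**2 - 359 = -359 + p*f**2)
1/(381042 + ((y(-188) - 97531) + U(383, 449))) = 1/(381042 + ((-188 - 97531) + (-359 + 383*449**2))) = 1/(381042 + (-97719 + (-359 + 383*201601))) = 1/(381042 + (-97719 + (-359 + 77213183))) = 1/(381042 + (-97719 + 77212824)) = 1/(381042 + 77115105) = 1/77496147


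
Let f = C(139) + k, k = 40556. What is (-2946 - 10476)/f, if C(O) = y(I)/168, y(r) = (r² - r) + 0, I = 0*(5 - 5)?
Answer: -6711/20278 ≈ -0.33095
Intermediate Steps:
I = 0 (I = 0*0 = 0)
y(r) = r² - r
C(O) = 0 (C(O) = (0*(-1 + 0))/168 = (0*(-1))*(1/168) = 0*(1/168) = 0)
f = 40556 (f = 0 + 40556 = 40556)
(-2946 - 10476)/f = (-2946 - 10476)/40556 = -13422*1/40556 = -6711/20278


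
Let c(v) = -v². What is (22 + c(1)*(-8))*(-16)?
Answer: -480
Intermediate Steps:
(22 + c(1)*(-8))*(-16) = (22 - 1*1²*(-8))*(-16) = (22 - 1*1*(-8))*(-16) = (22 - 1*(-8))*(-16) = (22 + 8)*(-16) = 30*(-16) = -480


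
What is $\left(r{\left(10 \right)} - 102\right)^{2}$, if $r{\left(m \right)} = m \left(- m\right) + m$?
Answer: $36864$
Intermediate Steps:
$r{\left(m \right)} = m - m^{2}$ ($r{\left(m \right)} = - m^{2} + m = m - m^{2}$)
$\left(r{\left(10 \right)} - 102\right)^{2} = \left(10 \left(1 - 10\right) - 102\right)^{2} = \left(10 \left(-9\right) - 102\right)^{2} = \left(-90 - 102\right)^{2} = \left(-192\right)^{2} = 36864$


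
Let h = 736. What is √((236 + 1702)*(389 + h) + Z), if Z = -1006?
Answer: 2*√544811 ≈ 1476.2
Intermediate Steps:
√((236 + 1702)*(389 + h) + Z) = √((236 + 1702)*(389 + 736) - 1006) = √(1938*1125 - 1006) = √(2180250 - 1006) = √2179244 = 2*√544811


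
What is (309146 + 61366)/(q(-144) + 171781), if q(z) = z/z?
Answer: 185256/85891 ≈ 2.1569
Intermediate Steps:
q(z) = 1
(309146 + 61366)/(q(-144) + 171781) = (309146 + 61366)/(1 + 171781) = 370512/171782 = 370512*(1/171782) = 185256/85891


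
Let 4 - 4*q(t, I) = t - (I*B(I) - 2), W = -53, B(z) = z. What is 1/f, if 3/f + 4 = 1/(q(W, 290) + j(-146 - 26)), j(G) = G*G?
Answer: -809960/607473 ≈ -1.3333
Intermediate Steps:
j(G) = G²
q(t, I) = ½ - t/4 + I²/4 (q(t, I) = 1 - (t - (I*I - 2))/4 = 1 - (t - (I² - 2))/4 = 1 - (t - (-2 + I²))/4 = 1 - (t + (2 - I²))/4 = 1 - (2 + t - I²)/4 = 1 + (-½ - t/4 + I²/4) = ½ - t/4 + I²/4)
f = -607473/809960 (f = 3/(-4 + 1/((½ - ¼*(-53) + (¼)*290²) + (-146 - 26)²)) = 3/(-4 + 1/((½ + 53/4 + (¼)*84100) + (-172)²)) = 3/(-4 + 1/((½ + 53/4 + 21025) + 29584)) = 3/(-4 + 1/(84155/4 + 29584)) = 3/(-4 + 1/(202491/4)) = 3/(-4 + 4/202491) = 3/(-809960/202491) = 3*(-202491/809960) = -607473/809960 ≈ -0.75000)
1/f = 1/(-607473/809960) = -809960/607473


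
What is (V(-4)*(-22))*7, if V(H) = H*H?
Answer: -2464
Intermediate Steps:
V(H) = H**2
(V(-4)*(-22))*7 = ((-4)**2*(-22))*7 = (16*(-22))*7 = -352*7 = -2464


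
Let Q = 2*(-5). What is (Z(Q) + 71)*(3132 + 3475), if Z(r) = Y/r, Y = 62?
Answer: 2140668/5 ≈ 4.2813e+5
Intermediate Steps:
Q = -10
Z(r) = 62/r
(Z(Q) + 71)*(3132 + 3475) = (62/(-10) + 71)*(3132 + 3475) = (62*(-⅒) + 71)*6607 = (-31/5 + 71)*6607 = (324/5)*6607 = 2140668/5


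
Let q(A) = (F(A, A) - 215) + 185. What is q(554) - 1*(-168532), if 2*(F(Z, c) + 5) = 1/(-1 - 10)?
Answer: 3706933/22 ≈ 1.6850e+5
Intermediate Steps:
F(Z, c) = -111/22 (F(Z, c) = -5 + 1/(2*(-1 - 10)) = -5 + (1/2)/(-11) = -5 + (1/2)*(-1/11) = -5 - 1/22 = -111/22)
q(A) = -771/22 (q(A) = (-111/22 - 215) + 185 = -4841/22 + 185 = -771/22)
q(554) - 1*(-168532) = -771/22 - 1*(-168532) = -771/22 + 168532 = 3706933/22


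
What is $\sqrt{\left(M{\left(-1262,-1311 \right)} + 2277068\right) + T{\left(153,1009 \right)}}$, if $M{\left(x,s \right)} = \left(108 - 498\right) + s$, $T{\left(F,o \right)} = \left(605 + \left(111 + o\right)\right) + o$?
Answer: $\sqrt{2278101} \approx 1509.3$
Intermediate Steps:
$T{\left(F,o \right)} = 716 + 2 o$ ($T{\left(F,o \right)} = \left(716 + o\right) + o = 716 + 2 o$)
$M{\left(x,s \right)} = -390 + s$
$\sqrt{\left(M{\left(-1262,-1311 \right)} + 2277068\right) + T{\left(153,1009 \right)}} = \sqrt{\left(\left(-390 - 1311\right) + 2277068\right) + \left(716 + 2 \cdot 1009\right)} = \sqrt{\left(-1701 + 2277068\right) + \left(716 + 2018\right)} = \sqrt{2275367 + 2734} = \sqrt{2278101}$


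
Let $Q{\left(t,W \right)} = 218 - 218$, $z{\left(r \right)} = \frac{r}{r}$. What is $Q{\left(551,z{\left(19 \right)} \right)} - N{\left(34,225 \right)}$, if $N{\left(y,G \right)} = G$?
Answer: $-225$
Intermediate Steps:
$z{\left(r \right)} = 1$
$Q{\left(t,W \right)} = 0$ ($Q{\left(t,W \right)} = 218 - 218 = 0$)
$Q{\left(551,z{\left(19 \right)} \right)} - N{\left(34,225 \right)} = 0 - 225 = -225$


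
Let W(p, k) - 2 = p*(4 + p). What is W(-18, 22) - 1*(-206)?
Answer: 460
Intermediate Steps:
W(p, k) = 2 + p*(4 + p)
W(-18, 22) - 1*(-206) = (2 + (-18)² + 4*(-18)) - 1*(-206) = (2 + 324 - 72) + 206 = 254 + 206 = 460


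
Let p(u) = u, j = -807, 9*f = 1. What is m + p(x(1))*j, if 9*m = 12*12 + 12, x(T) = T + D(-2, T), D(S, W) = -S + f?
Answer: -7480/3 ≈ -2493.3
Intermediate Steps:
f = 1/9 (f = (1/9)*1 = 1/9 ≈ 0.11111)
D(S, W) = 1/9 - S (D(S, W) = -S + 1/9 = 1/9 - S)
x(T) = 19/9 + T (x(T) = T + (1/9 - 1*(-2)) = T + (1/9 + 2) = T + 19/9 = 19/9 + T)
m = 52/3 (m = (12*12 + 12)/9 = (144 + 12)/9 = (1/9)*156 = 52/3 ≈ 17.333)
m + p(x(1))*j = 52/3 + (19/9 + 1)*(-807) = 52/3 + (28/9)*(-807) = 52/3 - 7532/3 = -7480/3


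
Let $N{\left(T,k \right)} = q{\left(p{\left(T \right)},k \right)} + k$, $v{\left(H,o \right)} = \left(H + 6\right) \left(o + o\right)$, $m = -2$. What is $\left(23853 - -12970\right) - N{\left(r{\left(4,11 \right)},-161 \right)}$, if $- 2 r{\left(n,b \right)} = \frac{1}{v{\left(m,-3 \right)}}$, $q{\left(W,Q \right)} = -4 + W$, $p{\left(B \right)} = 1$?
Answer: $36987$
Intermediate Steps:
$v{\left(H,o \right)} = 2 o \left(6 + H\right)$ ($v{\left(H,o \right)} = \left(6 + H\right) 2 o = 2 o \left(6 + H\right)$)
$r{\left(n,b \right)} = \frac{1}{48}$ ($r{\left(n,b \right)} = - \frac{1}{2 \cdot 2 \left(-3\right) \left(6 - 2\right)} = - \frac{1}{2 \cdot 2 \left(-3\right) 4} = - \frac{1}{2 \left(-24\right)} = \left(- \frac{1}{2}\right) \left(- \frac{1}{24}\right) = \frac{1}{48}$)
$N{\left(T,k \right)} = -3 + k$ ($N{\left(T,k \right)} = \left(-4 + 1\right) + k = -3 + k$)
$\left(23853 - -12970\right) - N{\left(r{\left(4,11 \right)},-161 \right)} = \left(23853 - -12970\right) - \left(-3 - 161\right) = \left(23853 + 12970\right) - -164 = 36823 + 164 = 36987$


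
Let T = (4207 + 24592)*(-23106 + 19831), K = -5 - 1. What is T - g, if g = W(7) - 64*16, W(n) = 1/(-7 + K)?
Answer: -1226104112/13 ≈ -9.4316e+7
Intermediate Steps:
K = -6
W(n) = -1/13 (W(n) = 1/(-7 - 6) = 1/(-13) = -1/13)
T = -94316725 (T = 28799*(-3275) = -94316725)
g = -13313/13 (g = -1/13 - 64*16 = -1/13 - 1024 = -13313/13 ≈ -1024.1)
T - g = -94316725 - 1*(-13313/13) = -94316725 + 13313/13 = -1226104112/13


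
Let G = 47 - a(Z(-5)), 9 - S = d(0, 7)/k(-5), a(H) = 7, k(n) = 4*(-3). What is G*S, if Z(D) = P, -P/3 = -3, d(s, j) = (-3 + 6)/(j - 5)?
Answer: 365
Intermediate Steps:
d(s, j) = 3/(-5 + j)
P = 9 (P = -3*(-3) = 9)
Z(D) = 9
k(n) = -12
S = 73/8 (S = 9 - 3/(-5 + 7)/(-12) = 9 - 3/2*(-1)/12 = 9 - 3*(½)*(-1)/12 = 9 - 3*(-1)/(2*12) = 9 - 1*(-⅛) = 9 + ⅛ = 73/8 ≈ 9.1250)
G = 40 (G = 47 - 1*7 = 47 - 7 = 40)
G*S = 40*(73/8) = 365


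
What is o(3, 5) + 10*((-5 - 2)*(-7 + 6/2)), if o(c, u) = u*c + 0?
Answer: 295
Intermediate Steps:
o(c, u) = c*u (o(c, u) = c*u + 0 = c*u)
o(3, 5) + 10*((-5 - 2)*(-7 + 6/2)) = 3*5 + 10*((-5 - 2)*(-7 + 6/2)) = 15 + 10*(-7*(-7 + 6*(1/2))) = 15 + 10*(-7*(-7 + 3)) = 15 + 10*(-7*(-4)) = 15 + 10*28 = 15 + 280 = 295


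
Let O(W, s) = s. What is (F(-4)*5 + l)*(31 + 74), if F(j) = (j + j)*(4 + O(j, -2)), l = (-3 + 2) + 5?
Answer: -7980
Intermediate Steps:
l = 4 (l = -1 + 5 = 4)
F(j) = 4*j (F(j) = (j + j)*(4 - 2) = (2*j)*2 = 4*j)
(F(-4)*5 + l)*(31 + 74) = ((4*(-4))*5 + 4)*(31 + 74) = (-16*5 + 4)*105 = (-80 + 4)*105 = -76*105 = -7980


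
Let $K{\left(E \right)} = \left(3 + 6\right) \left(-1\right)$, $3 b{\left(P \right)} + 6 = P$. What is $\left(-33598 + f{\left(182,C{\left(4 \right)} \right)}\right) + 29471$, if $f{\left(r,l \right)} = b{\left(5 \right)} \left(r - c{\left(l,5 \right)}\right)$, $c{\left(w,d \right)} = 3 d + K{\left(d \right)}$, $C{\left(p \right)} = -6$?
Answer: $- \frac{12557}{3} \approx -4185.7$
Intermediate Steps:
$b{\left(P \right)} = -2 + \frac{P}{3}$
$K{\left(E \right)} = -9$ ($K{\left(E \right)} = 9 \left(-1\right) = -9$)
$c{\left(w,d \right)} = -9 + 3 d$ ($c{\left(w,d \right)} = 3 d - 9 = -9 + 3 d$)
$f{\left(r,l \right)} = 2 - \frac{r}{3}$ ($f{\left(r,l \right)} = \left(-2 + \frac{1}{3} \cdot 5\right) \left(r - \left(-9 + 3 \cdot 5\right)\right) = \left(-2 + \frac{5}{3}\right) \left(r - \left(-9 + 15\right)\right) = - \frac{r - 6}{3} = - \frac{-6 + r}{3} = 2 - \frac{r}{3}$)
$\left(-33598 + f{\left(182,C{\left(4 \right)} \right)}\right) + 29471 = \left(-33598 + \left(2 - \frac{182}{3}\right)\right) + 29471 = \left(-33598 - \frac{176}{3}\right) + 29471 = - \frac{100970}{3} + 29471 = - \frac{12557}{3}$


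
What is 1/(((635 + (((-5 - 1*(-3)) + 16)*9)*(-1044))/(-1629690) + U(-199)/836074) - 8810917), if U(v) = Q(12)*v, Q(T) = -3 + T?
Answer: -340635359265/3001309851116386886 ≈ -1.1350e-7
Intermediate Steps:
U(v) = 9*v (U(v) = (-3 + 12)*v = 9*v)
1/(((635 + (((-5 - 1*(-3)) + 16)*9)*(-1044))/(-1629690) + U(-199)/836074) - 8810917) = 1/(((635 + (((-5 - 1*(-3)) + 16)*9)*(-1044))/(-1629690) + (9*(-199))/836074) - 8810917) = 1/(((635 + (((-5 + 3) + 16)*9)*(-1044))*(-1/1629690) - 1791*1/836074) - 8810917) = 1/(((635 + ((-2 + 16)*9)*(-1044))*(-1/1629690) - 1791/836074) - 8810917) = 1/(((635 + (14*9)*(-1044))*(-1/1629690) - 1791/836074) - 8810917) = 1/(((635 + 126*(-1044))*(-1/1629690) - 1791/836074) - 8810917) = 1/(((635 - 131544)*(-1/1629690) - 1791/836074) - 8810917) = 1/((-130909*(-1/1629690) - 1791/836074) - 8810917) = 1/((130909/1629690 - 1791/836074) - 8810917) = 1/(26632709119/340635359265 - 8810917) = 1/(-3001309851116386886/340635359265) = -340635359265/3001309851116386886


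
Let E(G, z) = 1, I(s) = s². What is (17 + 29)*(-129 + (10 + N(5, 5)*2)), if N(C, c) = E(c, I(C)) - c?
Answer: -5842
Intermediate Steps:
N(C, c) = 1 - c
(17 + 29)*(-129 + (10 + N(5, 5)*2)) = (17 + 29)*(-129 + (10 + (1 - 1*5)*2)) = 46*(-129 + (10 + (1 - 5)*2)) = 46*(-129 + (10 - 4*2)) = 46*(-129 + (10 - 8)) = 46*(-129 + 2) = 46*(-127) = -5842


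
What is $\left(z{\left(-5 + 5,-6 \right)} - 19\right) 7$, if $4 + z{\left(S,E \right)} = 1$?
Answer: $-154$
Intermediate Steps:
$z{\left(S,E \right)} = -3$ ($z{\left(S,E \right)} = -4 + 1 = -3$)
$\left(z{\left(-5 + 5,-6 \right)} - 19\right) 7 = \left(-3 - 19\right) 7 = \left(-22\right) 7 = -154$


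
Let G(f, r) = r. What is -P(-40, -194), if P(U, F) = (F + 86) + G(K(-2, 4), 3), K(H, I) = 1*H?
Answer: 105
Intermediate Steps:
K(H, I) = H
P(U, F) = 89 + F (P(U, F) = (F + 86) + 3 = (86 + F) + 3 = 89 + F)
-P(-40, -194) = -(89 - 194) = -1*(-105) = 105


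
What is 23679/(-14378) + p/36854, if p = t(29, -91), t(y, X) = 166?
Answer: -435139559/264943406 ≈ -1.6424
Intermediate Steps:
p = 166
23679/(-14378) + p/36854 = 23679/(-14378) + 166/36854 = 23679*(-1/14378) + 166*(1/36854) = -23679/14378 + 83/18427 = -435139559/264943406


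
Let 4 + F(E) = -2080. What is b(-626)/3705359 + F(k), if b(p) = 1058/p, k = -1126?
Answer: -2416976033357/1159777367 ≈ -2084.0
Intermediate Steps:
F(E) = -2084 (F(E) = -4 - 2080 = -2084)
b(-626)/3705359 + F(k) = (1058/(-626))/3705359 - 2084 = (1058*(-1/626))*(1/3705359) - 2084 = -529/313*1/3705359 - 2084 = -529/1159777367 - 2084 = -2416976033357/1159777367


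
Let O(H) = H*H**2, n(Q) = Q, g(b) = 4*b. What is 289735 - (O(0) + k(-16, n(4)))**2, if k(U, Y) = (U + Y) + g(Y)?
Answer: 289719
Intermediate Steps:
k(U, Y) = U + 5*Y (k(U, Y) = (U + Y) + 4*Y = U + 5*Y)
O(H) = H**3
289735 - (O(0) + k(-16, n(4)))**2 = 289735 - (0**3 + (-16 + 5*4))**2 = 289735 - (0 + (-16 + 20))**2 = 289735 - (0 + 4)**2 = 289735 - 1*4**2 = 289735 - 1*16 = 289735 - 16 = 289719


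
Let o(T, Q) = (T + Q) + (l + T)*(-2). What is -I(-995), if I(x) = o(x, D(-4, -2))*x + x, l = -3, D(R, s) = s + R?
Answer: 991020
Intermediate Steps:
D(R, s) = R + s
o(T, Q) = 6 + Q - T (o(T, Q) = (T + Q) + (-3 + T)*(-2) = (Q + T) + (6 - 2*T) = 6 + Q - T)
I(x) = x - x**2 (I(x) = (6 + (-4 - 2) - x)*x + x = (6 - 6 - x)*x + x = (-x)*x + x = -x**2 + x = x - x**2)
-I(-995) = -(-995)*(1 - 1*(-995)) = -(-995)*(1 + 995) = -(-995)*996 = -1*(-991020) = 991020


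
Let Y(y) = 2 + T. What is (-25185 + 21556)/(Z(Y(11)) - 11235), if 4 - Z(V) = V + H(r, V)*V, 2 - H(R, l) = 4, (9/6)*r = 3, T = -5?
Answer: 3629/11234 ≈ 0.32304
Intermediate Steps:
r = 2 (r = (⅔)*3 = 2)
H(R, l) = -2 (H(R, l) = 2 - 1*4 = 2 - 4 = -2)
Y(y) = -3 (Y(y) = 2 - 5 = -3)
Z(V) = 4 + V (Z(V) = 4 - (V - 2*V) = 4 - (-1)*V = 4 + V)
(-25185 + 21556)/(Z(Y(11)) - 11235) = (-25185 + 21556)/((4 - 3) - 11235) = -3629/(1 - 11235) = -3629/(-11234) = -3629*(-1/11234) = 3629/11234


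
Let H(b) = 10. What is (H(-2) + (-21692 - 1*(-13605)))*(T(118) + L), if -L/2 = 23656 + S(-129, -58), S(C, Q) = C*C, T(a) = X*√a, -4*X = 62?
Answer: 650957738 + 250387*√118/2 ≈ 6.5232e+8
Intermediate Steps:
X = -31/2 (X = -¼*62 = -31/2 ≈ -15.500)
T(a) = -31*√a/2
S(C, Q) = C²
L = -80594 (L = -2*(23656 + (-129)²) = -2*(23656 + 16641) = -2*40297 = -80594)
(H(-2) + (-21692 - 1*(-13605)))*(T(118) + L) = (10 + (-21692 - 1*(-13605)))*(-31*√118/2 - 80594) = (10 + (-21692 + 13605))*(-80594 - 31*√118/2) = (10 - 8087)*(-80594 - 31*√118/2) = -8077*(-80594 - 31*√118/2) = 650957738 + 250387*√118/2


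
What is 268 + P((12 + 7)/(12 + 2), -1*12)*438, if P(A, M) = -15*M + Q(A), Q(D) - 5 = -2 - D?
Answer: 558793/7 ≈ 79828.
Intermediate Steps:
Q(D) = 3 - D (Q(D) = 5 + (-2 - D) = 3 - D)
P(A, M) = 3 - A - 15*M (P(A, M) = -15*M + (3 - A) = 3 - A - 15*M)
268 + P((12 + 7)/(12 + 2), -1*12)*438 = 268 + (3 - (12 + 7)/(12 + 2) - (-15)*12)*438 = 268 + (3 - 19/14 - 15*(-12))*438 = 268 + (3 - 19/14 + 180)*438 = 268 + (2543/14)*438 = 268 + 556917/7 = 558793/7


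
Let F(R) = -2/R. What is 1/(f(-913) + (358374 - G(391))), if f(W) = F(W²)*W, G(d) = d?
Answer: 913/326838481 ≈ 2.7934e-6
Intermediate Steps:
f(W) = -2/W (f(W) = (-2/W²)*W = -2/W)
1/(f(-913) + (358374 - G(391))) = 1/(-2/(-913) + (358374 - 1*391)) = 1/(-2*(-1/913) + (358374 - 391)) = 1/(2/913 + 357983) = 1/(326838481/913) = 913/326838481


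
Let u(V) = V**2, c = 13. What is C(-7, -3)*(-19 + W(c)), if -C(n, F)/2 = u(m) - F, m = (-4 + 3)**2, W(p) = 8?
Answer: 88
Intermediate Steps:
m = 1 (m = (-1)**2 = 1)
C(n, F) = -2 + 2*F (C(n, F) = -2*(1**2 - F) = -2*(1 - F) = -2 + 2*F)
C(-7, -3)*(-19 + W(c)) = (-2 + 2*(-3))*(-19 + 8) = (-2 - 6)*(-11) = -8*(-11) = 88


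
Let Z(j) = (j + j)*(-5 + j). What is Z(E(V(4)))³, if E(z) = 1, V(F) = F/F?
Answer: -512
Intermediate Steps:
V(F) = 1
Z(j) = 2*j*(-5 + j) (Z(j) = (2*j)*(-5 + j) = 2*j*(-5 + j))
Z(E(V(4)))³ = (2*1*(-5 + 1))³ = (2*1*(-4))³ = (-8)³ = -512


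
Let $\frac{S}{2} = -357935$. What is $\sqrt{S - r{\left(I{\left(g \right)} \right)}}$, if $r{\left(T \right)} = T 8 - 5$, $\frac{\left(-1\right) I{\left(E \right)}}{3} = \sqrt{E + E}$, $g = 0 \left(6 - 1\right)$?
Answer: $i \sqrt{715865} \approx 846.09 i$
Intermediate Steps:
$g = 0$ ($g = 0 \cdot 5 = 0$)
$I{\left(E \right)} = - 3 \sqrt{2} \sqrt{E}$ ($I{\left(E \right)} = - 3 \sqrt{E + E} = - 3 \sqrt{2 E} = - 3 \sqrt{2} \sqrt{E}$)
$S = -715870$ ($S = 2 \left(-357935\right) = -715870$)
$r{\left(T \right)} = -5 + 8 T$ ($r{\left(T \right)} = 8 T - 5 = -5 + 8 T$)
$\sqrt{S - r{\left(I{\left(g \right)} \right)}} = \sqrt{-715870 - \left(-5 + 8 \left(- 3 \sqrt{2} \sqrt{0}\right)\right)} = \sqrt{-715870 - \left(-5 + 8 \left(\left(-3\right) \sqrt{2} \cdot 0\right)\right)} = \sqrt{-715870 - \left(-5 + 8 \cdot 0\right)} = \sqrt{-715870 - \left(-5 + 0\right)} = \sqrt{-715870 - -5} = \sqrt{-715870 + 5} = \sqrt{-715865} = i \sqrt{715865}$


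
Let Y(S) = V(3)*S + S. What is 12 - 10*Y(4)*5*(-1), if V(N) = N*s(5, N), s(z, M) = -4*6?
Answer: -14188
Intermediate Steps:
s(z, M) = -24
V(N) = -24*N (V(N) = N*(-24) = -24*N)
Y(S) = -71*S (Y(S) = (-24*3)*S + S = -72*S + S = -71*S)
12 - 10*Y(4)*5*(-1) = 12 - 10*-71*4*5*(-1) = 12 - 10*(-284*5)*(-1) = 12 - (-14200)*(-1) = 12 - 10*1420 = 12 - 14200 = -14188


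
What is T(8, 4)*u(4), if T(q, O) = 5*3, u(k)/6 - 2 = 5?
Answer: 630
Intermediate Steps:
u(k) = 42 (u(k) = 12 + 6*5 = 12 + 30 = 42)
T(q, O) = 15
T(8, 4)*u(4) = 15*42 = 630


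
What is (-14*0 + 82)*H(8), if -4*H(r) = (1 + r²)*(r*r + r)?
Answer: -95940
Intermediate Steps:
H(r) = -(1 + r²)*(r + r²)/4 (H(r) = -(1 + r²)*(r*r + r)/4 = -(1 + r²)*(r² + r)/4 = -(1 + r²)*(r + r²)/4)
(-14*0 + 82)*H(8) = (-14*0 + 82)*(-¼*8*(1 + 8 + 8² + 8³)) = (0 + 82)*(-¼*8*(1 + 8 + 64 + 512)) = 82*(-¼*8*585) = 82*(-1170) = -95940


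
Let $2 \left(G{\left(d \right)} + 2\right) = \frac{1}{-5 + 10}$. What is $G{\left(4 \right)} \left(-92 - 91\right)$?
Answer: $\frac{3477}{10} \approx 347.7$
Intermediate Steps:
$G{\left(d \right)} = - \frac{19}{10}$ ($G{\left(d \right)} = -2 + \frac{1}{2 \left(-5 + 10\right)} = -2 + \frac{1}{2 \cdot 5} = -2 + \frac{1}{2} \cdot \frac{1}{5} = -2 + \frac{1}{10} = - \frac{19}{10}$)
$G{\left(4 \right)} \left(-92 - 91\right) = - \frac{19 \left(-92 - 91\right)}{10} = \left(- \frac{19}{10}\right) \left(-183\right) = \frac{3477}{10}$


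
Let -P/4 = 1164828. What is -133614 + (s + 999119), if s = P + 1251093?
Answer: -2542714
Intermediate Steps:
P = -4659312 (P = -4*1164828 = -4659312)
s = -3408219 (s = -4659312 + 1251093 = -3408219)
-133614 + (s + 999119) = -133614 + (-3408219 + 999119) = -133614 - 2409100 = -2542714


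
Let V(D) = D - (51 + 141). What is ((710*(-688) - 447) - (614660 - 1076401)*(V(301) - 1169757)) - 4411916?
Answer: -540079338011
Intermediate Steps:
V(D) = -192 + D (V(D) = D - 1*192 = D - 192 = -192 + D)
((710*(-688) - 447) - (614660 - 1076401)*(V(301) - 1169757)) - 4411916 = ((710*(-688) - 447) - (614660 - 1076401)*((-192 + 301) - 1169757)) - 4411916 = ((-488480 - 447) - (-461741)*(109 - 1169757)) - 4411916 = (-488927 - (-461741)*(-1169648)) - 4411916 = (-488927 - 1*540074437168) - 4411916 = (-488927 - 540074437168) - 4411916 = -540074926095 - 4411916 = -540079338011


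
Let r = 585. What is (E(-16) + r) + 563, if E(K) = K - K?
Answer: 1148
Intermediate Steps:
E(K) = 0
(E(-16) + r) + 563 = (0 + 585) + 563 = 585 + 563 = 1148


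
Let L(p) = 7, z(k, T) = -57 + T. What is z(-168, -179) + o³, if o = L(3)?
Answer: 107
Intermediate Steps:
o = 7
z(-168, -179) + o³ = (-57 - 179) + 7³ = -236 + 343 = 107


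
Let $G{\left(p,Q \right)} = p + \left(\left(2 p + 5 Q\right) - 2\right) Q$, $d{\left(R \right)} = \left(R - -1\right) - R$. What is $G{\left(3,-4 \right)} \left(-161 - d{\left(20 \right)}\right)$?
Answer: $-10854$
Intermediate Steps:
$d{\left(R \right)} = 1$ ($d{\left(R \right)} = \left(R + 1\right) - R = \left(1 + R\right) - R = 1$)
$G{\left(p,Q \right)} = p + Q \left(-2 + 2 p + 5 Q\right)$ ($G{\left(p,Q \right)} = p + \left(-2 + 2 p + 5 Q\right) Q = p + Q \left(-2 + 2 p + 5 Q\right)$)
$G{\left(3,-4 \right)} \left(-161 - d{\left(20 \right)}\right) = \left(3 - -8 + 5 \left(-4\right)^{2} + 2 \left(-4\right) 3\right) \left(-161 - 1\right) = \left(3 + 8 + 5 \cdot 16 - 24\right) \left(-161 - 1\right) = \left(3 + 8 + 80 - 24\right) \left(-162\right) = 67 \left(-162\right) = -10854$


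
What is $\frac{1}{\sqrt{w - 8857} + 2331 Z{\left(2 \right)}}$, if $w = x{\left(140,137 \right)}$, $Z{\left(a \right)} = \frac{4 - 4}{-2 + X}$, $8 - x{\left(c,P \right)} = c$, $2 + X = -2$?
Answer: $- \frac{i \sqrt{8989}}{8989} \approx - 0.010547 i$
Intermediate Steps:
$X = -4$ ($X = -2 - 2 = -4$)
$x{\left(c,P \right)} = 8 - c$
$Z{\left(a \right)} = 0$ ($Z{\left(a \right)} = \frac{4 - 4}{-2 - 4} = \frac{0}{-6} = 0 \left(- \frac{1}{6}\right) = 0$)
$w = -132$ ($w = 8 - 140 = -132$)
$\frac{1}{\sqrt{w - 8857} + 2331 Z{\left(2 \right)}} = \frac{1}{\sqrt{-132 - 8857} + 2331 \cdot 0} = \frac{1}{\sqrt{-8989} + 0} = \frac{1}{i \sqrt{8989} + 0} = \frac{1}{i \sqrt{8989}} = - \frac{i \sqrt{8989}}{8989}$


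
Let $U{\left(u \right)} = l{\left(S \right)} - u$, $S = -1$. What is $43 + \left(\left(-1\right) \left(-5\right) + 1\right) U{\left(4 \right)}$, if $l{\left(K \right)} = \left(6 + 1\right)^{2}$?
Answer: $313$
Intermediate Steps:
$l{\left(K \right)} = 49$ ($l{\left(K \right)} = 7^{2} = 49$)
$U{\left(u \right)} = 49 - u$
$43 + \left(\left(-1\right) \left(-5\right) + 1\right) U{\left(4 \right)} = 43 + \left(\left(-1\right) \left(-5\right) + 1\right) \left(49 - 4\right) = 43 + \left(5 + 1\right) \left(49 - 4\right) = 43 + 6 \cdot 45 = 43 + 270 = 313$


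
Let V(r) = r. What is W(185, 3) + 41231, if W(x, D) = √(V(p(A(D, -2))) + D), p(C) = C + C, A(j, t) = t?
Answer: 41231 + I ≈ 41231.0 + 1.0*I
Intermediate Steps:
p(C) = 2*C
W(x, D) = √(-4 + D) (W(x, D) = √(2*(-2) + D) = √(-4 + D))
W(185, 3) + 41231 = √(-4 + 3) + 41231 = √(-1) + 41231 = I + 41231 = 41231 + I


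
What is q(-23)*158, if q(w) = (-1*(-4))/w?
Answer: -632/23 ≈ -27.478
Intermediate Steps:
q(w) = 4/w
q(-23)*158 = (4/(-23))*158 = (4*(-1/23))*158 = -4/23*158 = -632/23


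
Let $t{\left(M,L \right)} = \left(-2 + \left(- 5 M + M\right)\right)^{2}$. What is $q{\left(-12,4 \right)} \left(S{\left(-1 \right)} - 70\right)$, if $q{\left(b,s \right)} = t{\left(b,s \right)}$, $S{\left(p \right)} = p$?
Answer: $-150236$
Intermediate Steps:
$t{\left(M,L \right)} = \left(-2 - 4 M\right)^{2}$
$q{\left(b,s \right)} = 4 \left(1 + 2 b\right)^{2}$
$q{\left(-12,4 \right)} \left(S{\left(-1 \right)} - 70\right) = 4 \left(1 + 2 \left(-12\right)\right)^{2} \left(-1 - 70\right) = 4 \left(1 - 24\right)^{2} \left(-71\right) = 4 \left(-23\right)^{2} \left(-71\right) = 4 \cdot 529 \left(-71\right) = 2116 \left(-71\right) = -150236$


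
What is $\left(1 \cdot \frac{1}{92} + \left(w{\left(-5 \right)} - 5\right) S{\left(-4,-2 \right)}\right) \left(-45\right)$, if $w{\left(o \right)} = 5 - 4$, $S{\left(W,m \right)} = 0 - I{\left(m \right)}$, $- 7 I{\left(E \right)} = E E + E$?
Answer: $\frac{32805}{644} \approx 50.939$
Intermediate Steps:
$I{\left(E \right)} = - \frac{E}{7} - \frac{E^{2}}{7}$ ($I{\left(E \right)} = - \frac{E E + E}{7} = - \frac{E^{2} + E}{7} = - \frac{E + E^{2}}{7} = - \frac{E}{7} - \frac{E^{2}}{7}$)
$S{\left(W,m \right)} = \frac{m \left(1 + m\right)}{7}$ ($S{\left(W,m \right)} = 0 - - \frac{m \left(1 + m\right)}{7} = 0 + \frac{m \left(1 + m\right)}{7} = \frac{m \left(1 + m\right)}{7}$)
$w{\left(o \right)} = 1$
$\left(1 \cdot \frac{1}{92} + \left(w{\left(-5 \right)} - 5\right) S{\left(-4,-2 \right)}\right) \left(-45\right) = \left(1 \cdot \frac{1}{92} + \left(1 - 5\right) \frac{1}{7} \left(-2\right) \left(1 - 2\right)\right) \left(-45\right) = \left(1 \cdot \frac{1}{92} - 4 \cdot \frac{1}{7} \left(-2\right) \left(-1\right)\right) \left(-45\right) = \left(\frac{1}{92} - \frac{8}{7}\right) \left(-45\right) = \left(- \frac{729}{644}\right) \left(-45\right) = \frac{32805}{644}$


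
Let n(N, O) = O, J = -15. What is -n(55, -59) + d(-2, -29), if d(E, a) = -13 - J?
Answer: 61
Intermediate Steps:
d(E, a) = 2 (d(E, a) = -13 - 1*(-15) = -13 + 15 = 2)
-n(55, -59) + d(-2, -29) = -1*(-59) + 2 = 59 + 2 = 61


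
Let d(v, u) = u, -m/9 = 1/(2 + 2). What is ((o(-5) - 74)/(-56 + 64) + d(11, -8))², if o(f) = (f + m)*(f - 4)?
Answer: 84681/1024 ≈ 82.696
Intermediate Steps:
m = -9/4 (m = -9/(2 + 2) = -9/4 ≈ -2.2500)
o(f) = (-4 + f)*(-9/4 + f) (o(f) = (f - 9/4)*(f - 4) = (-9/4 + f)*(-4 + f) = (-4 + f)*(-9/4 + f))
((o(-5) - 74)/(-56 + 64) + d(11, -8))² = (((9 + (-5)² - 25/4*(-5)) - 74)/(-56 + 64) - 8)² = (((9 + 25 + 125/4) - 74)/8 - 8)² = ((261/4 - 74)*(⅛) - 8)² = (-35/4*⅛ - 8)² = (-35/32 - 8)² = (-291/32)² = 84681/1024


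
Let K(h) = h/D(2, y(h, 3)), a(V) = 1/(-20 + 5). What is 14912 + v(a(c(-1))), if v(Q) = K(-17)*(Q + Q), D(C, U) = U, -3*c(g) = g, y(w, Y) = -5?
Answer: 1118366/75 ≈ 14912.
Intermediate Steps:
c(g) = -g/3
a(V) = -1/15 (a(V) = 1/(-15) = -1/15)
K(h) = -h/5 (K(h) = h/(-5) = h*(-1/5) = -h/5)
v(Q) = 34*Q/5 (v(Q) = (-1/5*(-17))*(Q + Q) = 17*(2*Q)/5 = 34*Q/5)
14912 + v(a(c(-1))) = 14912 + (34/5)*(-1/15) = 14912 - 34/75 = 1118366/75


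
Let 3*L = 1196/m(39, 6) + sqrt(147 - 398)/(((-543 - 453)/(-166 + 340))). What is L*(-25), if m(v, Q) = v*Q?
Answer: -1150/27 + 725*I*sqrt(251)/498 ≈ -42.593 + 23.065*I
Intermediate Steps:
m(v, Q) = Q*v
L = 46/27 - 29*I*sqrt(251)/498 (L = (1196/((6*39)) + sqrt(147 - 398)/(((-543 - 453)/(-166 + 340))))/3 = (1196/234 + sqrt(-251)/((-996/174)))/3 = (1196*(1/234) + (I*sqrt(251))/((-996*1/174)))/3 = (46/9 + (I*sqrt(251))/(-166/29))/3 = (46/9 + (I*sqrt(251))*(-29/166))/3 = (46/9 - 29*I*sqrt(251)/166)/3 = 46/27 - 29*I*sqrt(251)/498 ≈ 1.7037 - 0.92258*I)
L*(-25) = (46/27 - 29*I*sqrt(251)/498)*(-25) = -1150/27 + 725*I*sqrt(251)/498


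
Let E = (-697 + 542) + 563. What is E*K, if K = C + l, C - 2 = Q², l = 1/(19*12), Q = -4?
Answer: 139570/19 ≈ 7345.8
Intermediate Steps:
l = 1/228 (l = (1/19)*(1/12) = 1/228 ≈ 0.0043860)
C = 18 (C = 2 + (-4)² = 2 + 16 = 18)
E = 408 (E = -155 + 563 = 408)
K = 4105/228 (K = 18 + 1/228 = 4105/228 ≈ 18.004)
E*K = 408*(4105/228) = 139570/19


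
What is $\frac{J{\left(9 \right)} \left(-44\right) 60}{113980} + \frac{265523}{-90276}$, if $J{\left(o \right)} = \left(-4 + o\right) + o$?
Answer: $- \frac{1680045625}{514482924} \approx -3.2655$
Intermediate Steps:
$J{\left(o \right)} = -4 + 2 o$
$\frac{J{\left(9 \right)} \left(-44\right) 60}{113980} + \frac{265523}{-90276} = \frac{\left(-4 + 2 \cdot 9\right) \left(-44\right) 60}{113980} + \frac{265523}{-90276} = \left(-4 + 18\right) \left(-44\right) 60 \cdot \frac{1}{113980} + 265523 \left(- \frac{1}{90276}\right) = 14 \left(-44\right) 60 \cdot \frac{1}{113980} - \frac{265523}{90276} = \left(-616\right) 60 \cdot \frac{1}{113980} - \frac{265523}{90276} = \left(-36960\right) \frac{1}{113980} - \frac{265523}{90276} = - \frac{1848}{5699} - \frac{265523}{90276} = - \frac{1680045625}{514482924}$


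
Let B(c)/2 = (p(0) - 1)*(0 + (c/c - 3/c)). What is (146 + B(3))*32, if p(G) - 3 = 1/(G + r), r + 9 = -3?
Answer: 4672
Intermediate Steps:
r = -12 (r = -9 - 3 = -12)
p(G) = 3 + 1/(-12 + G) (p(G) = 3 + 1/(G - 12) = 3 + 1/(-12 + G))
B(c) = 23/6 - 23/(2*c) (B(c) = 2*(((-35 + 3*0)/(-12 + 0) - 1)*(0 + (c/c - 3/c))) = 2*(((-35 + 0)/(-12) - 1)*(0 + (1 - 3/c))) = 2*((-1/12*(-35) - 1)*(1 - 3/c)) = 2*((35/12 - 1)*(1 - 3/c)) = 2*(23*(1 - 3/c)/12) = 2*(23/12 - 23/(4*c)) = 23/6 - 23/(2*c))
(146 + B(3))*32 = (146 + (23/6)*(-3 + 3)/3)*32 = (146 + (23/6)*(⅓)*0)*32 = (146 + 0)*32 = 146*32 = 4672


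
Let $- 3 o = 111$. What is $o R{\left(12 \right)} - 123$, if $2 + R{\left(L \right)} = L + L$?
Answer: $-937$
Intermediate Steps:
$R{\left(L \right)} = -2 + 2 L$ ($R{\left(L \right)} = -2 + \left(L + L\right) = -2 + 2 L$)
$o = -37$ ($o = \left(- \frac{1}{3}\right) 111 = -37$)
$o R{\left(12 \right)} - 123 = - 37 \left(-2 + 2 \cdot 12\right) - 123 = - 37 \left(-2 + 24\right) - 123 = \left(-37\right) 22 - 123 = -814 - 123 = -937$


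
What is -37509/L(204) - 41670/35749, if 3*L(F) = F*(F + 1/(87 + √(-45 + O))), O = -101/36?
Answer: (-639651827*√1721 + 333903920814*I)/(4861864*(-17749*I + 34*√1721)) ≈ -3.8694 - 1.203e-5*I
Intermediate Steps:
O = -101/36 (O = -101*1/36 = -101/36 ≈ -2.8056)
L(F) = F*(F + 1/(87 + I*√1721/6))/3 (L(F) = (F*(F + 1/(87 + √(-45 - 101/36))))/3 = (F*(F + 1/(87 + √(-1721/36))))/3 = (F*(F + 1/(87 + I*√1721/6)))/3 = F*(F + 1/(87 + I*√1721/6))/3)
-37509/L(204) - 41670/35749 = -37509/((⅓)*204² + (1044/274205)*204 - 2/274205*I*204*√1721) - 41670/35749 = -37509/((⅓)*41616 + 212976/274205 - 408*I*√1721/274205) - 41670*1/35749 = -37509/(13872 + 212976/274205 - 408*I*√1721/274205) - 41670/35749 = -37509/(3803984736/274205 - 408*I*√1721/274205) - 41670/35749 = -41670/35749 - 37509/(3803984736/274205 - 408*I*√1721/274205)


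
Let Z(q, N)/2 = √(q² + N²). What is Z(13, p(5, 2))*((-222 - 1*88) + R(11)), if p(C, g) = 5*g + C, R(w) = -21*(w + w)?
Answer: -1544*√394 ≈ -30648.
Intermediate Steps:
R(w) = -42*w
p(C, g) = C + 5*g
Z(q, N) = 2*√(N² + q²) (Z(q, N) = 2*√(q² + N²) = 2*√(N² + q²))
Z(13, p(5, 2))*((-222 - 1*88) + R(11)) = (2*√((5 + 5*2)² + 13²))*((-222 - 1*88) - 42*11) = (2*√((5 + 10)² + 169))*((-222 - 88) - 462) = (2*√(15² + 169))*(-310 - 462) = (2*√(225 + 169))*(-772) = (2*√394)*(-772) = -1544*√394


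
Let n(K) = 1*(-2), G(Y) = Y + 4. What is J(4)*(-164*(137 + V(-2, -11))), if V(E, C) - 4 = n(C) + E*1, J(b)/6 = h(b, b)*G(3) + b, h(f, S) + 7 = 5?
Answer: 1348080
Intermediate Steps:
h(f, S) = -2 (h(f, S) = -7 + 5 = -2)
G(Y) = 4 + Y
n(K) = -2
J(b) = -84 + 6*b (J(b) = 6*(-2*(4 + 3) + b) = 6*(-2*7 + b) = 6*(-14 + b) = -84 + 6*b)
V(E, C) = 2 + E (V(E, C) = 4 + (-2 + E*1) = 4 + (-2 + E) = 2 + E)
J(4)*(-164*(137 + V(-2, -11))) = (-84 + 6*4)*(-164*(137 + (2 - 2))) = (-84 + 24)*(-164*(137 + 0)) = -(-9840)*137 = -60*(-22468) = 1348080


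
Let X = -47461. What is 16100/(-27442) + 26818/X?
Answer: -750030828/651212381 ≈ -1.1517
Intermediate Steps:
16100/(-27442) + 26818/X = 16100/(-27442) + 26818/(-47461) = 16100*(-1/27442) + 26818*(-1/47461) = -8050/13721 - 26818/47461 = -750030828/651212381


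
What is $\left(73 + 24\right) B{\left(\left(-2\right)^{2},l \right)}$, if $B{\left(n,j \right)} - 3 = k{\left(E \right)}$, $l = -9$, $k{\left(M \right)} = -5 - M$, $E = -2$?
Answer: $0$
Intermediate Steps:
$B{\left(n,j \right)} = 0$ ($B{\left(n,j \right)} = 3 - 3 = 0$)
$\left(73 + 24\right) B{\left(\left(-2\right)^{2},l \right)} = \left(73 + 24\right) 0 = 97 \cdot 0 = 0$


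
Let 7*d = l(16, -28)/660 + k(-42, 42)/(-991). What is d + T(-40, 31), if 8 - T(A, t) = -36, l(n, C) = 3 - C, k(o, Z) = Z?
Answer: 201453481/4578420 ≈ 44.001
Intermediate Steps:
T(A, t) = 44 (T(A, t) = 8 - 1*(-36) = 8 + 36 = 44)
d = 3001/4578420 (d = ((3 - 1*(-28))/660 + 42/(-991))/7 = ((3 + 28)*(1/660) + 42*(-1/991))/7 = (31*(1/660) - 42/991)/7 = (31/660 - 42/991)/7 = (⅐)*(3001/654060) = 3001/4578420 ≈ 0.00065547)
d + T(-40, 31) = 3001/4578420 + 44 = 201453481/4578420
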